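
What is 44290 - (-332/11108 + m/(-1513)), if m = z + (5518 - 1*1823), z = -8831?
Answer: 186074771197/4201601 ≈ 44287.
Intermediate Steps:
m = -5136 (m = -8831 + (5518 - 1*1823) = -8831 + (5518 - 1823) = -8831 + 3695 = -5136)
44290 - (-332/11108 + m/(-1513)) = 44290 - (-332/11108 - 5136/(-1513)) = 44290 - (-332*1/11108 - 5136*(-1/1513)) = 44290 - (-83/2777 + 5136/1513) = 44290 - 1*14137093/4201601 = 44290 - 14137093/4201601 = 186074771197/4201601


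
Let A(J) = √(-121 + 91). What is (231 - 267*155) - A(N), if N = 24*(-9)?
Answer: -41154 - I*√30 ≈ -41154.0 - 5.4772*I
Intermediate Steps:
N = -216
A(J) = I*√30 (A(J) = √(-30) = I*√30)
(231 - 267*155) - A(N) = (231 - 267*155) - I*√30 = (231 - 41385) - I*√30 = -41154 - I*√30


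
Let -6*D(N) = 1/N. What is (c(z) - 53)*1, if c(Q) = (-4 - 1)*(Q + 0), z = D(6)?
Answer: -1903/36 ≈ -52.861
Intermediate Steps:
D(N) = -1/(6*N)
z = -1/36 (z = -⅙/6 = -⅙*⅙ = -1/36 ≈ -0.027778)
c(Q) = -5*Q
(c(z) - 53)*1 = (-5*(-1/36) - 53)*1 = (5/36 - 53)*1 = -1903/36*1 = -1903/36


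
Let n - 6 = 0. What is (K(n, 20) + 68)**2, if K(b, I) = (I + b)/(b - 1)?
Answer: 133956/25 ≈ 5358.2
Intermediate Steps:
n = 6 (n = 6 + 0 = 6)
K(b, I) = (I + b)/(-1 + b)
(K(n, 20) + 68)**2 = ((20 + 6)/(-1 + 6) + 68)**2 = (26/5 + 68)**2 = (366/5)**2 = 133956/25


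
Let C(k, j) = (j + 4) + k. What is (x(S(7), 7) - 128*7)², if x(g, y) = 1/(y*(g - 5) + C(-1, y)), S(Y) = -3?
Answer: 1698841089/2116 ≈ 8.0286e+5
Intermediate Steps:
C(k, j) = 4 + j + k (C(k, j) = (4 + j) + k = 4 + j + k)
x(g, y) = 1/(3 + y + y*(-5 + g)) (x(g, y) = 1/(y*(g - 5) + (4 + y - 1)) = 1/(y*(-5 + g) + (3 + y)) = 1/(3 + y + y*(-5 + g)))
(x(S(7), 7) - 128*7)² = (1/(3 - 4*7 - 3*7) - 128*7)² = (1/(3 - 28 - 21) - 896)² = (1/(-46) - 896)² = (-1/46 - 896)² = (-41217/46)² = 1698841089/2116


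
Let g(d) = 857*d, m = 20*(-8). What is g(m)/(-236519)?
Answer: 137120/236519 ≈ 0.57974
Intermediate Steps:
m = -160
g(m)/(-236519) = (857*(-160))/(-236519) = -137120*(-1/236519) = 137120/236519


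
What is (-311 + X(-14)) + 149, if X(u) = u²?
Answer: 34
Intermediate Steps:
(-311 + X(-14)) + 149 = (-311 + (-14)²) + 149 = (-311 + 196) + 149 = -115 + 149 = 34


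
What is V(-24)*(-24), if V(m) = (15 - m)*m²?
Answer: -539136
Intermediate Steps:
V(m) = m²*(15 - m)
V(-24)*(-24) = ((-24)²*(15 - 1*(-24)))*(-24) = (576*(15 + 24))*(-24) = (576*39)*(-24) = 22464*(-24) = -539136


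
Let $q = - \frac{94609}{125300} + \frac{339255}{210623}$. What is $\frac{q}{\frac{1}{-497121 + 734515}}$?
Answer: $\frac{382913471368403}{1885075850} \approx 2.0313 \cdot 10^{5}$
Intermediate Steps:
$q = \frac{3225974299}{3770151700}$ ($q = \left(-94609\right) \frac{1}{125300} + 339255 \cdot \frac{1}{210623} = - \frac{94609}{125300} + \frac{48465}{30089} = \frac{3225974299}{3770151700} \approx 0.85566$)
$\frac{q}{\frac{1}{-497121 + 734515}} = \frac{3225974299}{3770151700 \frac{1}{-497121 + 734515}} = \frac{3225974299}{3770151700 \cdot \frac{1}{237394}} = \frac{3225974299 \frac{1}{\frac{1}{237394}}}{3770151700} = \frac{3225974299}{3770151700} \cdot 237394 = \frac{382913471368403}{1885075850}$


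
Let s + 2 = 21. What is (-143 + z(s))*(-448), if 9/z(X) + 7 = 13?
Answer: 63392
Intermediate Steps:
s = 19 (s = -2 + 21 = 19)
z(X) = 3/2 (z(X) = 9/(-7 + 13) = 9/6 = 9*(1/6) = 3/2)
(-143 + z(s))*(-448) = (-143 + 3/2)*(-448) = -283/2*(-448) = 63392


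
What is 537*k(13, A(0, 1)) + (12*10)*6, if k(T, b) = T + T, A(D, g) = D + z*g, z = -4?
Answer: 14682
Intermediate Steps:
A(D, g) = D - 4*g
k(T, b) = 2*T
537*k(13, A(0, 1)) + (12*10)*6 = 537*(2*13) + (12*10)*6 = 537*26 + 120*6 = 13962 + 720 = 14682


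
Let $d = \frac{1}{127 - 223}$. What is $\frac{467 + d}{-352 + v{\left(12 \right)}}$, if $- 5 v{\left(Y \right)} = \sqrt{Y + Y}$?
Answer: $- \frac{12328525}{9292728} + \frac{224155 \sqrt{6}}{148683648} \approx -1.323$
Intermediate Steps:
$v{\left(Y \right)} = - \frac{\sqrt{2} \sqrt{Y}}{5}$ ($v{\left(Y \right)} = - \frac{\sqrt{Y + Y}}{5} = - \frac{\sqrt{2 Y}}{5} = - \frac{\sqrt{2} \sqrt{Y}}{5}$)
$d = - \frac{1}{96}$ ($d = \frac{1}{-96} = - \frac{1}{96} \approx -0.010417$)
$\frac{467 + d}{-352 + v{\left(12 \right)}} = \frac{467 - \frac{1}{96}}{-352 - \frac{\sqrt{2} \sqrt{12}}{5}} = \frac{44831}{96 \left(-352 - \frac{\sqrt{2} \cdot 2 \sqrt{3}}{5}\right)} = \frac{44831}{96 \left(-352 - \frac{2 \sqrt{6}}{5}\right)}$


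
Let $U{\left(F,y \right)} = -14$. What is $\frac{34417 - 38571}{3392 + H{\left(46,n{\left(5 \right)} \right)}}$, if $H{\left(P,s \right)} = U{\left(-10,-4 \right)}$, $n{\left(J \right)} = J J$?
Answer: $- \frac{2077}{1689} \approx -1.2297$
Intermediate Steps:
$n{\left(J \right)} = J^{2}$
$H{\left(P,s \right)} = -14$
$\frac{34417 - 38571}{3392 + H{\left(46,n{\left(5 \right)} \right)}} = \frac{34417 - 38571}{3392 - 14} = - \frac{4154}{3378} = \left(-4154\right) \frac{1}{3378} = - \frac{2077}{1689}$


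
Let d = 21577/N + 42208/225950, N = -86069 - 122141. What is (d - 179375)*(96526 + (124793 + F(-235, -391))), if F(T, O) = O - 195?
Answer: -186269997352639549201/4704504950 ≈ -3.9594e+10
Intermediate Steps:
F(T, O) = -195 + O
N = -208210
d = 391280453/4704504950 (d = 21577/(-208210) + 42208/225950 = 21577*(-1/208210) + 42208*(1/225950) = -21577/208210 + 21104/112975 = 391280453/4704504950 ≈ 0.083171)
(d - 179375)*(96526 + (124793 + F(-235, -391))) = (391280453/4704504950 - 179375)*(96526 + (124793 + (-195 - 391))) = -843870184125797*(96526 + (124793 - 586))/4704504950 = -843870184125797*(96526 + 124207)/4704504950 = -843870184125797/4704504950*220733 = -186269997352639549201/4704504950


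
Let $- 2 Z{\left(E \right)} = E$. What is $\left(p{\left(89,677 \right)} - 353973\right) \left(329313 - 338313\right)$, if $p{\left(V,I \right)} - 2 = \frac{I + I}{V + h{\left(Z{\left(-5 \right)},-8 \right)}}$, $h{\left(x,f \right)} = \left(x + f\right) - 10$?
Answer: $\frac{156093087000}{49} \approx 3.1856 \cdot 10^{9}$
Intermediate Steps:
$Z{\left(E \right)} = - \frac{E}{2}$
$h{\left(x,f \right)} = -10 + f + x$ ($h{\left(x,f \right)} = \left(f + x\right) - 10 = -10 + f + x$)
$p{\left(V,I \right)} = 2 + \frac{2 I}{- \frac{31}{2} + V}$ ($p{\left(V,I \right)} = 2 + \frac{I + I}{V - \frac{31}{2}} = 2 + \frac{2 I}{V - \frac{31}{2}} = 2 + \frac{2 I}{- \frac{31}{2} + V}$)
$\left(p{\left(89,677 \right)} - 353973\right) \left(329313 - 338313\right) = \left(\frac{2 \left(-31 + 2 \cdot 677 + 2 \cdot 89\right)}{-31 + 2 \cdot 89} - 353973\right) \left(329313 - 338313\right) = \left(\frac{2 \left(-31 + 1354 + 178\right)}{-31 + 178} - 353973\right) \left(-9000\right) = \left(2 \cdot \frac{1}{147} \cdot 1501 - 353973\right) \left(-9000\right) = \left(\frac{3002}{147} - 353973\right) \left(-9000\right) = \left(- \frac{52031029}{147}\right) \left(-9000\right) = \frac{156093087000}{49}$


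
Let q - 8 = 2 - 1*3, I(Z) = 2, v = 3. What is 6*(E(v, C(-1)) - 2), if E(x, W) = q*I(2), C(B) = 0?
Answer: 72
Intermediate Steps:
q = 7 (q = 8 + (2 - 1*3) = 8 + (2 - 3) = 8 - 1 = 7)
E(x, W) = 14 (E(x, W) = 7*2 = 14)
6*(E(v, C(-1)) - 2) = 6*(14 - 2) = 6*12 = 72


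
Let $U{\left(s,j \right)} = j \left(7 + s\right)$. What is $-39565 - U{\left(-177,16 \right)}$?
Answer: $-36845$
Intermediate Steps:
$-39565 - U{\left(-177,16 \right)} = -39565 - 16 \left(7 - 177\right) = -39565 - 16 \left(-170\right) = -39565 - -2720 = -39565 + 2720 = -36845$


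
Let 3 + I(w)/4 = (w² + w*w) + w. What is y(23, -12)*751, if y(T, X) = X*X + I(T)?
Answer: 3346456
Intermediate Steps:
I(w) = -12 + 4*w + 8*w² (I(w) = -12 + 4*((w² + w*w) + w) = -12 + 4*((w² + w²) + w) = -12 + 4*(2*w² + w) = -12 + 4*(w + 2*w²) = -12 + (4*w + 8*w²) = -12 + 4*w + 8*w²)
y(T, X) = -12 + X² + 4*T + 8*T² (y(T, X) = X*X + (-12 + 4*T + 8*T²) = X² + (-12 + 4*T + 8*T²) = -12 + X² + 4*T + 8*T²)
y(23, -12)*751 = (-12 + (-12)² + 4*23 + 8*23²)*751 = (-12 + 144 + 92 + 8*529)*751 = (-12 + 144 + 92 + 4232)*751 = 4456*751 = 3346456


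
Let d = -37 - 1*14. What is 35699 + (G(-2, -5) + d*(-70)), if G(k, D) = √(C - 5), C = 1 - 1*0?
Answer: 39269 + 2*I ≈ 39269.0 + 2.0*I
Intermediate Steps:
C = 1 (C = 1 + 0 = 1)
G(k, D) = 2*I (G(k, D) = √(1 - 5) = √(-4) = 2*I)
d = -51 (d = -37 - 14 = -51)
35699 + (G(-2, -5) + d*(-70)) = 35699 + (2*I - 51*(-70)) = 35699 + (2*I + 3570) = 35699 + (3570 + 2*I) = 39269 + 2*I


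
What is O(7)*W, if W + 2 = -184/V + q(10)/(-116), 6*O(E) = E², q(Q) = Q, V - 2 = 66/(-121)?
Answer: -60907/58 ≈ -1050.1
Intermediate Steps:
V = 16/11 (V = 2 + 66/(-121) = 2 + 66*(-1/121) = 2 - 6/11 = 16/11 ≈ 1.4545)
O(E) = E²/6
W = -3729/29 (W = -2 + (-184/16/11 + 10/(-116)) = -2 + (-184*11/16 + 10*(-1/116)) = -2 + (-253/2 - 5/58) = -2 - 3671/29 = -3729/29 ≈ -128.59)
O(7)*W = ((⅙)*7²)*(-3729/29) = ((⅙)*49)*(-3729/29) = (49/6)*(-3729/29) = -60907/58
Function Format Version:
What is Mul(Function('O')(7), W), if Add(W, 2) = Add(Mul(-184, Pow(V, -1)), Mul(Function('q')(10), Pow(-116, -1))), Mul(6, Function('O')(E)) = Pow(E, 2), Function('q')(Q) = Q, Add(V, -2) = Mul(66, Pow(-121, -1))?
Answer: Rational(-60907, 58) ≈ -1050.1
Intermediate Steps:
V = Rational(16, 11) (V = Add(2, Mul(66, Pow(-121, -1))) = Add(2, Mul(66, Rational(-1, 121))) = Add(2, Rational(-6, 11)) = Rational(16, 11) ≈ 1.4545)
Function('O')(E) = Mul(Rational(1, 6), Pow(E, 2))
W = Rational(-3729, 29) (W = Add(-2, Add(Mul(-184, Pow(Rational(16, 11), -1)), Mul(10, Pow(-116, -1)))) = Add(-2, Add(Mul(-184, Rational(11, 16)), Mul(10, Rational(-1, 116)))) = Add(-2, Add(Rational(-253, 2), Rational(-5, 58))) = Add(-2, Rational(-3671, 29)) = Rational(-3729, 29) ≈ -128.59)
Mul(Function('O')(7), W) = Mul(Mul(Rational(1, 6), Pow(7, 2)), Rational(-3729, 29)) = Mul(Mul(Rational(1, 6), 49), Rational(-3729, 29)) = Mul(Rational(49, 6), Rational(-3729, 29)) = Rational(-60907, 58)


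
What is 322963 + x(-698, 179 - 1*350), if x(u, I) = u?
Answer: 322265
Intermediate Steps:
322963 + x(-698, 179 - 1*350) = 322963 - 698 = 322265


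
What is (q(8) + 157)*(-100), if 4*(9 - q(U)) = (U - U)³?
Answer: -16600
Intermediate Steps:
q(U) = 9 (q(U) = 9 - (U - U)³/4 = 9 - ¼*0³ = 9 - ¼*0 = 9 + 0 = 9)
(q(8) + 157)*(-100) = (9 + 157)*(-100) = 166*(-100) = -16600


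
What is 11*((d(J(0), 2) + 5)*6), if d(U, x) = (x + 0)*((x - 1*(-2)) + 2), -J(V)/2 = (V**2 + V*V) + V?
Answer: 1122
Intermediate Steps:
J(V) = -4*V**2 - 2*V (J(V) = -2*((V**2 + V*V) + V) = -2*((V**2 + V**2) + V) = -2*(2*V**2 + V) = -2*(V + 2*V**2) = -4*V**2 - 2*V)
d(U, x) = x*(4 + x) (d(U, x) = x*((x + 2) + 2) = x*((2 + x) + 2) = x*(4 + x))
11*((d(J(0), 2) + 5)*6) = 11*((2*(4 + 2) + 5)*6) = 11*((2*6 + 5)*6) = 11*((12 + 5)*6) = 11*(17*6) = 11*102 = 1122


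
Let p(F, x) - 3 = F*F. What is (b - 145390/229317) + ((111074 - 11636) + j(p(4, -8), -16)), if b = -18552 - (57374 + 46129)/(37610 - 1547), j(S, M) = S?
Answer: 74338217983526/918873219 ≈ 80902.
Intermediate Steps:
p(F, x) = 3 + F**2 (p(F, x) = 3 + F*F = 3 + F**2)
b = -223048093/12021 (b = -18552 - 103503/36063 = -18552 - 1*34501/12021 = -18552 - 34501/12021 = -223048093/12021 ≈ -18555.)
(b - 145390/229317) + ((111074 - 11636) + j(p(4, -8), -16)) = (-223048093/12021 - 145390/229317) + ((111074 - 11636) + (3 + 4**2)) = (-223048093/12021 - 145390*1/229317) + (99438 + (3 + 16)) = (-223048093/12021 - 145390/229317) + (99438 + 19) = -17050155758557/918873219 + 99457 = 74338217983526/918873219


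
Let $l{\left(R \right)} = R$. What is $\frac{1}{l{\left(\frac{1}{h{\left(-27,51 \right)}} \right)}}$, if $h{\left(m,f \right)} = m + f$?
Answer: $24$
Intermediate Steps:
$h{\left(m,f \right)} = f + m$
$\frac{1}{l{\left(\frac{1}{h{\left(-27,51 \right)}} \right)}} = \frac{1}{\frac{1}{51 - 27}} = \frac{1}{\frac{1}{24}} = 24$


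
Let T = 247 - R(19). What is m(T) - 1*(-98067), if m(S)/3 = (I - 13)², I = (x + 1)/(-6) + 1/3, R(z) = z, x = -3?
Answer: 295570/3 ≈ 98523.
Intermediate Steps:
T = 228 (T = 247 - 1*19 = 247 - 19 = 228)
I = ⅔ (I = (-3 + 1)/(-6) + 1/3 = -2*(-⅙) + 1*(⅓) = ⅓ + ⅓ = ⅔ ≈ 0.66667)
m(S) = 1369/3 (m(S) = 3*(⅔ - 13)² = 3*(-37/3)² = 3*(1369/9) = 1369/3)
m(T) - 1*(-98067) = 1369/3 - 1*(-98067) = 1369/3 + 98067 = 295570/3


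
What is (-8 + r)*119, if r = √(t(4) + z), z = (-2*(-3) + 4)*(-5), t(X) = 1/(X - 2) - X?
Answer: -952 + 119*I*√214/2 ≈ -952.0 + 870.41*I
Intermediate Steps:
t(X) = 1/(-2 + X) - X
z = -50 (z = (6 + 4)*(-5) = 10*(-5) = -50)
r = I*√214/2 (r = √((1 - 1*4² + 2*4)/(-2 + 4) - 50) = √((1 - 1*16 + 8)/2 - 50) = √((1 - 16 + 8)/2 - 50) = √((½)*(-7) - 50) = √(-7/2 - 50) = √(-107/2) = I*√214/2 ≈ 7.3144*I)
(-8 + r)*119 = (-8 + I*√214/2)*119 = -952 + 119*I*√214/2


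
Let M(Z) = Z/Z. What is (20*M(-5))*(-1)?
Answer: -20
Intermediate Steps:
M(Z) = 1
(20*M(-5))*(-1) = (20*1)*(-1) = 20*(-1) = -20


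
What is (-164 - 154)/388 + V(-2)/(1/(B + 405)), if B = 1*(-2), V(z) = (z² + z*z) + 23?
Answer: 2423483/194 ≈ 12492.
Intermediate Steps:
V(z) = 23 + 2*z² (V(z) = (z² + z²) + 23 = 2*z² + 23 = 23 + 2*z²)
B = -2
(-164 - 154)/388 + V(-2)/(1/(B + 405)) = (-164 - 154)/388 + (23 + 2*(-2)²)/(1/(-2 + 405)) = -318*1/388 + (23 + 2*4)/(1/403) = -159/194 + (23 + 8)/(1/403) = -159/194 + 31*403 = -159/194 + 12493 = 2423483/194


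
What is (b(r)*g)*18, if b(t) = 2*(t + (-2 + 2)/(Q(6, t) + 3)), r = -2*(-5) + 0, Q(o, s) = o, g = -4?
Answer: -1440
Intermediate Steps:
r = 10 (r = 10 + 0 = 10)
b(t) = 2*t (b(t) = 2*(t + (-2 + 2)/(6 + 3)) = 2*(t + 0/9) = 2*(t + 0*(⅑)) = 2*(t + 0) = 2*t)
(b(r)*g)*18 = ((2*10)*(-4))*18 = (20*(-4))*18 = -80*18 = -1440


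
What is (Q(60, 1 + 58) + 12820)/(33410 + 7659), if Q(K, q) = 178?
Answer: 12998/41069 ≈ 0.31649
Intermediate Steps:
(Q(60, 1 + 58) + 12820)/(33410 + 7659) = (178 + 12820)/(33410 + 7659) = 12998/41069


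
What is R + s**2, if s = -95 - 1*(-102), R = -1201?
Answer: -1152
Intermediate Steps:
s = 7 (s = -95 + 102 = 7)
R + s**2 = -1201 + 7**2 = -1201 + 49 = -1152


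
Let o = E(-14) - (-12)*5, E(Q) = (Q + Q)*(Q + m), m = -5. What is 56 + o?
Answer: 648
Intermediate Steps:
E(Q) = 2*Q*(-5 + Q) (E(Q) = (Q + Q)*(Q - 5) = (2*Q)*(-5 + Q) = 2*Q*(-5 + Q))
o = 592 (o = 2*(-14)*(-5 - 14) - (-12)*5 = 2*(-14)*(-19) - 1*(-60) = 532 + 60 = 592)
56 + o = 56 + 592 = 648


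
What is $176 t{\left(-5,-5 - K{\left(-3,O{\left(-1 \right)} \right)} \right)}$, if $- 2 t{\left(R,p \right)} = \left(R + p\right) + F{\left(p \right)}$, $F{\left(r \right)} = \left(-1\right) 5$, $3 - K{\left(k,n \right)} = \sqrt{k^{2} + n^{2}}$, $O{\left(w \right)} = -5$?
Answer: $1584 - 88 \sqrt{34} \approx 1070.9$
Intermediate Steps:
$K{\left(k,n \right)} = 3 - \sqrt{k^{2} + n^{2}}$
$F{\left(r \right)} = -5$
$t{\left(R,p \right)} = \frac{5}{2} - \frac{R}{2} - \frac{p}{2}$ ($t{\left(R,p \right)} = - \frac{\left(R + p\right) - 5}{2} = - \frac{-5 + R + p}{2} = \frac{5}{2} - \frac{R}{2} - \frac{p}{2}$)
$176 t{\left(-5,-5 - K{\left(-3,O{\left(-1 \right)} \right)} \right)} = 176 \left(\frac{5}{2} - - \frac{5}{2} - \frac{-5 - \left(3 - \sqrt{\left(-3\right)^{2} + \left(-5\right)^{2}}\right)}{2}\right) = 176 \left(\frac{5}{2} + \frac{5}{2} - \frac{-5 - \left(3 - \sqrt{9 + 25}\right)}{2}\right) = 176 \left(\frac{5}{2} + \frac{5}{2} - \frac{-5 - \left(3 - \sqrt{34}\right)}{2}\right) = 176 \left(\frac{5}{2} + \frac{5}{2} - \frac{-8 + \sqrt{34}}{2}\right) = 176 \left(\frac{5}{2} + \frac{5}{2} + \left(4 - \frac{\sqrt{34}}{2}\right)\right) = 176 \left(9 - \frac{\sqrt{34}}{2}\right) = 1584 - 88 \sqrt{34}$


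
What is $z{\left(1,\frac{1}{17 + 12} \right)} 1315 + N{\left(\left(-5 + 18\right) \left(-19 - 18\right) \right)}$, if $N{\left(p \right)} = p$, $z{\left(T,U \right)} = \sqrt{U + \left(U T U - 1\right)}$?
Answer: $-481 + \frac{1315 i \sqrt{811}}{29} \approx -481.0 + 1291.3 i$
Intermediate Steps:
$z{\left(T,U \right)} = \sqrt{-1 + U + T U^{2}}$ ($z{\left(T,U \right)} = \sqrt{U + \left(T U U - 1\right)} = \sqrt{U + \left(T U^{2} - 1\right)} = \sqrt{U + \left(-1 + T U^{2}\right)} = \sqrt{-1 + U + T U^{2}}$)
$z{\left(1,\frac{1}{17 + 12} \right)} 1315 + N{\left(\left(-5 + 18\right) \left(-19 - 18\right) \right)} = \sqrt{-1 + \frac{1}{17 + 12} + 1 \left(\frac{1}{17 + 12}\right)^{2}} \cdot 1315 + \left(-5 + 18\right) \left(-19 - 18\right) = \sqrt{-1 + \frac{1}{29} + 1 \left(\frac{1}{29}\right)^{2}} \cdot 1315 + 13 \left(-37\right) = \sqrt{-1 + \frac{1}{29} + 1 \left(\frac{1}{29}\right)^{2}} \cdot 1315 - 481 = \sqrt{-1 + \frac{1}{29} + 1 \cdot \frac{1}{841}} \cdot 1315 - 481 = \sqrt{-1 + \frac{1}{29} + \frac{1}{841}} \cdot 1315 - 481 = \sqrt{- \frac{811}{841}} \cdot 1315 - 481 = \frac{i \sqrt{811}}{29} \cdot 1315 - 481 = \frac{1315 i \sqrt{811}}{29} - 481 = -481 + \frac{1315 i \sqrt{811}}{29}$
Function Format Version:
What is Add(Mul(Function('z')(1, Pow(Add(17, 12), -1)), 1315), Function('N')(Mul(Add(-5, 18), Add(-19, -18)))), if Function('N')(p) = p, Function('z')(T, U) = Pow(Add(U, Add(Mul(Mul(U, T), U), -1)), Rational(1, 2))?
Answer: Add(-481, Mul(Rational(1315, 29), I, Pow(811, Rational(1, 2)))) ≈ Add(-481.00, Mul(1291.3, I))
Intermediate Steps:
Function('z')(T, U) = Pow(Add(-1, U, Mul(T, Pow(U, 2))), Rational(1, 2)) (Function('z')(T, U) = Pow(Add(U, Add(Mul(Mul(T, U), U), -1)), Rational(1, 2)) = Pow(Add(U, Add(Mul(T, Pow(U, 2)), -1)), Rational(1, 2)) = Pow(Add(U, Add(-1, Mul(T, Pow(U, 2)))), Rational(1, 2)) = Pow(Add(-1, U, Mul(T, Pow(U, 2))), Rational(1, 2)))
Add(Mul(Function('z')(1, Pow(Add(17, 12), -1)), 1315), Function('N')(Mul(Add(-5, 18), Add(-19, -18)))) = Add(Mul(Pow(Add(-1, Pow(Add(17, 12), -1), Mul(1, Pow(Pow(Add(17, 12), -1), 2))), Rational(1, 2)), 1315), Mul(Add(-5, 18), Add(-19, -18))) = Add(Mul(Pow(Add(-1, Pow(29, -1), Mul(1, Pow(Pow(29, -1), 2))), Rational(1, 2)), 1315), Mul(13, -37)) = Add(Mul(Pow(Add(-1, Rational(1, 29), Mul(1, Pow(Rational(1, 29), 2))), Rational(1, 2)), 1315), -481) = Add(Mul(Pow(Add(-1, Rational(1, 29), Mul(1, Rational(1, 841))), Rational(1, 2)), 1315), -481) = Add(Mul(Pow(Add(-1, Rational(1, 29), Rational(1, 841)), Rational(1, 2)), 1315), -481) = Add(Mul(Pow(Rational(-811, 841), Rational(1, 2)), 1315), -481) = Add(Mul(Mul(Rational(1, 29), I, Pow(811, Rational(1, 2))), 1315), -481) = Add(Mul(Rational(1315, 29), I, Pow(811, Rational(1, 2))), -481) = Add(-481, Mul(Rational(1315, 29), I, Pow(811, Rational(1, 2))))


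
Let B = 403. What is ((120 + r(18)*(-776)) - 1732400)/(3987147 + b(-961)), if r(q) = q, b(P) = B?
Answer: -124732/284825 ≈ -0.43792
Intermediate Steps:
b(P) = 403
((120 + r(18)*(-776)) - 1732400)/(3987147 + b(-961)) = ((120 + 18*(-776)) - 1732400)/(3987147 + 403) = ((120 - 13968) - 1732400)/3987550 = (-13848 - 1732400)*(1/3987550) = -1746248*1/3987550 = -124732/284825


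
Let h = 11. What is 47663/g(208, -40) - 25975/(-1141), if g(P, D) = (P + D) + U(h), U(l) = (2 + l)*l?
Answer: 62461708/354851 ≈ 176.02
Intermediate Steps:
U(l) = l*(2 + l)
g(P, D) = 143 + D + P (g(P, D) = (P + D) + 11*(2 + 11) = (D + P) + 11*13 = (D + P) + 143 = 143 + D + P)
47663/g(208, -40) - 25975/(-1141) = 47663/(143 - 40 + 208) - 25975/(-1141) = 47663/311 - 25975*(-1/1141) = 47663*(1/311) + 25975/1141 = 47663/311 + 25975/1141 = 62461708/354851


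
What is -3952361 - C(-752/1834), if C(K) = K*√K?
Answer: -3952361 + 752*I*√86198/840889 ≈ -3.9524e+6 + 0.26256*I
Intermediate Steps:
C(K) = K^(3/2)
-3952361 - C(-752/1834) = -3952361 - (-752/1834)^(3/2) = -3952361 - (-752*1/1834)^(3/2) = -3952361 - (-376/917)^(3/2) = -3952361 - (-752)*I*√86198/840889 = -3952361 + 752*I*√86198/840889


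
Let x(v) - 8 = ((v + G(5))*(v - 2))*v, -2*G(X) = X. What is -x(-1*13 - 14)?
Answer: 46181/2 ≈ 23091.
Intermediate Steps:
G(X) = -X/2
x(v) = 8 + v*(-2 + v)*(-5/2 + v) (x(v) = 8 + ((v - 1/2*5)*(v - 2))*v = 8 + ((v - 5/2)*(-2 + v))*v = 8 + ((-5/2 + v)*(-2 + v))*v = 8 + ((-2 + v)*(-5/2 + v))*v = 8 + v*(-2 + v)*(-5/2 + v))
-x(-1*13 - 14) = -(8 + (-1*13 - 14)**3 + 5*(-1*13 - 14) - 9*(-1*13 - 14)**2/2) = -(8 + (-13 - 14)**3 + 5*(-13 - 14) - 9*(-13 - 14)**2/2) = -(8 + (-27)**3 + 5*(-27) - 9/2*(-27)**2) = -(8 - 19683 - 135 - 9/2*729) = -(8 - 19683 - 135 - 6561/2) = -1*(-46181/2) = 46181/2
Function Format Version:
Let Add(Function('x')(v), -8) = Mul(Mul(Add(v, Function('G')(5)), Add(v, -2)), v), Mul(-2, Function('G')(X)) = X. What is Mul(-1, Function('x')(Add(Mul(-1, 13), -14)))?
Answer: Rational(46181, 2) ≈ 23091.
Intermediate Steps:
Function('G')(X) = Mul(Rational(-1, 2), X)
Function('x')(v) = Add(8, Mul(v, Add(-2, v), Add(Rational(-5, 2), v))) (Function('x')(v) = Add(8, Mul(Mul(Add(v, Mul(Rational(-1, 2), 5)), Add(v, -2)), v)) = Add(8, Mul(Mul(Add(v, Rational(-5, 2)), Add(-2, v)), v)) = Add(8, Mul(Mul(Add(Rational(-5, 2), v), Add(-2, v)), v)) = Add(8, Mul(Mul(Add(-2, v), Add(Rational(-5, 2), v)), v)) = Add(8, Mul(v, Add(-2, v), Add(Rational(-5, 2), v))))
Mul(-1, Function('x')(Add(Mul(-1, 13), -14))) = Mul(-1, Add(8, Pow(Add(Mul(-1, 13), -14), 3), Mul(5, Add(Mul(-1, 13), -14)), Mul(Rational(-9, 2), Pow(Add(Mul(-1, 13), -14), 2)))) = Mul(-1, Add(8, Pow(Add(-13, -14), 3), Mul(5, Add(-13, -14)), Mul(Rational(-9, 2), Pow(Add(-13, -14), 2)))) = Mul(-1, Add(8, Pow(-27, 3), Mul(5, -27), Mul(Rational(-9, 2), Pow(-27, 2)))) = Mul(-1, Add(8, -19683, -135, Mul(Rational(-9, 2), 729))) = Mul(-1, Add(8, -19683, -135, Rational(-6561, 2))) = Mul(-1, Rational(-46181, 2)) = Rational(46181, 2)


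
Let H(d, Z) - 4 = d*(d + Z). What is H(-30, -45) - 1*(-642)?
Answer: 2896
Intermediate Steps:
H(d, Z) = 4 + d*(Z + d) (H(d, Z) = 4 + d*(d + Z) = 4 + d*(Z + d))
H(-30, -45) - 1*(-642) = (4 + (-30)**2 - 45*(-30)) - 1*(-642) = (4 + 900 + 1350) + 642 = 2254 + 642 = 2896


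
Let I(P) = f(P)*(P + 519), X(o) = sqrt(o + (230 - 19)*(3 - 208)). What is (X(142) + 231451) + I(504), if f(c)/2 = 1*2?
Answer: 235543 + I*sqrt(43113) ≈ 2.3554e+5 + 207.64*I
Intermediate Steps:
f(c) = 4 (f(c) = 2*(1*2) = 2*2 = 4)
X(o) = sqrt(-43255 + o) (X(o) = sqrt(o + 211*(-205)) = sqrt(o - 43255) = sqrt(-43255 + o))
I(P) = 2076 + 4*P (I(P) = 4*(P + 519) = 4*(519 + P) = 2076 + 4*P)
(X(142) + 231451) + I(504) = (sqrt(-43255 + 142) + 231451) + (2076 + 4*504) = (sqrt(-43113) + 231451) + (2076 + 2016) = (I*sqrt(43113) + 231451) + 4092 = (231451 + I*sqrt(43113)) + 4092 = 235543 + I*sqrt(43113)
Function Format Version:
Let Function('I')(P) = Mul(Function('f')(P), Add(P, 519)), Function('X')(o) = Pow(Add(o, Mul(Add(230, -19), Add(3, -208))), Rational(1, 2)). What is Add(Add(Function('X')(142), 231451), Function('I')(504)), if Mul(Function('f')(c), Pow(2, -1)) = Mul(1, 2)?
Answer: Add(235543, Mul(I, Pow(43113, Rational(1, 2)))) ≈ Add(2.3554e+5, Mul(207.64, I))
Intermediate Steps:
Function('f')(c) = 4 (Function('f')(c) = Mul(2, Mul(1, 2)) = Mul(2, 2) = 4)
Function('X')(o) = Pow(Add(-43255, o), Rational(1, 2)) (Function('X')(o) = Pow(Add(o, Mul(211, -205)), Rational(1, 2)) = Pow(Add(o, -43255), Rational(1, 2)) = Pow(Add(-43255, o), Rational(1, 2)))
Function('I')(P) = Add(2076, Mul(4, P)) (Function('I')(P) = Mul(4, Add(P, 519)) = Mul(4, Add(519, P)) = Add(2076, Mul(4, P)))
Add(Add(Function('X')(142), 231451), Function('I')(504)) = Add(Add(Pow(Add(-43255, 142), Rational(1, 2)), 231451), Add(2076, Mul(4, 504))) = Add(Add(Pow(-43113, Rational(1, 2)), 231451), Add(2076, 2016)) = Add(Add(Mul(I, Pow(43113, Rational(1, 2))), 231451), 4092) = Add(Add(231451, Mul(I, Pow(43113, Rational(1, 2)))), 4092) = Add(235543, Mul(I, Pow(43113, Rational(1, 2))))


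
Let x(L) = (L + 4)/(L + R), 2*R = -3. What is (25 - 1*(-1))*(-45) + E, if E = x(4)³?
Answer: -142154/125 ≈ -1137.2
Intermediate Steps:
R = -3/2 (R = (½)*(-3) = -3/2 ≈ -1.5000)
x(L) = (4 + L)/(-3/2 + L) (x(L) = (L + 4)/(L - 3/2) = (4 + L)/(-3/2 + L))
E = 4096/125 (E = (2*(4 + 4)/(-3 + 2*4))³ = (2*8/(-3 + 8))³ = (2*8/5)³ = (2*(⅕)*8)³ = (16/5)³ = 4096/125 ≈ 32.768)
(25 - 1*(-1))*(-45) + E = (25 - 1*(-1))*(-45) + 4096/125 = (25 + 1)*(-45) + 4096/125 = 26*(-45) + 4096/125 = -1170 + 4096/125 = -142154/125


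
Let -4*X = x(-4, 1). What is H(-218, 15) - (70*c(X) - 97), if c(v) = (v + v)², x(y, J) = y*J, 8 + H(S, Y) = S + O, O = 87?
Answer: -322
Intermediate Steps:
H(S, Y) = 79 + S (H(S, Y) = -8 + (S + 87) = -8 + (87 + S) = 79 + S)
x(y, J) = J*y
X = 1 (X = -(-4)/4 = -¼*(-4) = 1)
c(v) = 4*v² (c(v) = (2*v)² = 4*v²)
H(-218, 15) - (70*c(X) - 97) = (79 - 218) - (70*(4*1²) - 97) = -139 - (70*(4*1) - 97) = -139 - (70*4 - 97) = -139 - (280 - 97) = -139 - 1*183 = -139 - 183 = -322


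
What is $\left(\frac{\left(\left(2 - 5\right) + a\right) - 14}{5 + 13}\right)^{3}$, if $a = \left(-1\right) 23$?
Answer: $- \frac{8000}{729} \approx -10.974$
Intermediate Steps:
$a = -23$
$\left(\frac{\left(\left(2 - 5\right) + a\right) - 14}{5 + 13}\right)^{3} = \left(\frac{\left(\left(2 - 5\right) - 23\right) - 14}{5 + 13}\right)^{3} = \left(\frac{\left(\left(2 - 5\right) - 23\right) - 14}{18}\right)^{3} = \left(\left(\left(-3 - 23\right) - 14\right) \frac{1}{18}\right)^{3} = \left(\left(-26 - 14\right) \frac{1}{18}\right)^{3} = \left(\left(-40\right) \frac{1}{18}\right)^{3} = \left(- \frac{20}{9}\right)^{3} = - \frac{8000}{729}$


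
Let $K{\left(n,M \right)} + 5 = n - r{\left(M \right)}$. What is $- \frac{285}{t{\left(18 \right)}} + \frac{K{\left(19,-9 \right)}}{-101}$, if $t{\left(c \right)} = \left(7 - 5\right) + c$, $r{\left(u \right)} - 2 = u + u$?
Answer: $- \frac{5877}{404} \approx -14.547$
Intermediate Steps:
$r{\left(u \right)} = 2 + 2 u$ ($r{\left(u \right)} = 2 + \left(u + u\right) = 2 + 2 u$)
$K{\left(n,M \right)} = -7 + n - 2 M$ ($K{\left(n,M \right)} = -5 - \left(2 - n + 2 M\right) = -7 + n - 2 M$)
$t{\left(c \right)} = 2 + c$
$- \frac{285}{t{\left(18 \right)}} + \frac{K{\left(19,-9 \right)}}{-101} = - \frac{285}{2 + 18} + \frac{-7 + 19 - -18}{-101} = - \frac{285}{20} + \left(-7 + 19 + 18\right) \left(- \frac{1}{101}\right) = \left(-285\right) \frac{1}{20} + 30 \left(- \frac{1}{101}\right) = - \frac{57}{4} - \frac{30}{101} = - \frac{5877}{404}$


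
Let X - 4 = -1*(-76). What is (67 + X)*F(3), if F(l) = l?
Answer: 441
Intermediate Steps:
X = 80 (X = 4 - 1*(-76) = 4 + 76 = 80)
(67 + X)*F(3) = (67 + 80)*3 = 147*3 = 441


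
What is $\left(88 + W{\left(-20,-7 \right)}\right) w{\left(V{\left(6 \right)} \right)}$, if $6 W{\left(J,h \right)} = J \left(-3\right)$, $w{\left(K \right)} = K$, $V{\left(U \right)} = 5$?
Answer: $490$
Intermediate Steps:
$W{\left(J,h \right)} = - \frac{J}{2}$ ($W{\left(J,h \right)} = \frac{J \left(-3\right)}{6} = \frac{\left(-3\right) J}{6} = - \frac{J}{2}$)
$\left(88 + W{\left(-20,-7 \right)}\right) w{\left(V{\left(6 \right)} \right)} = \left(88 - -10\right) 5 = \left(88 + 10\right) 5 = 98 \cdot 5 = 490$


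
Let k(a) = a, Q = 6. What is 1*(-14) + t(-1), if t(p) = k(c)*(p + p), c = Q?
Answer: -26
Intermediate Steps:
c = 6
t(p) = 12*p (t(p) = 6*(p + p) = 6*(2*p) = 12*p)
1*(-14) + t(-1) = 1*(-14) + 12*(-1) = -14 - 12 = -26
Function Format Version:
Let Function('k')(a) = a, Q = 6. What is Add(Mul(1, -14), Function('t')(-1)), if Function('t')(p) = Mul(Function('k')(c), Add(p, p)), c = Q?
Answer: -26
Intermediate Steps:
c = 6
Function('t')(p) = Mul(12, p) (Function('t')(p) = Mul(6, Add(p, p)) = Mul(6, Mul(2, p)) = Mul(12, p))
Add(Mul(1, -14), Function('t')(-1)) = Add(Mul(1, -14), Mul(12, -1)) = Add(-14, -12) = -26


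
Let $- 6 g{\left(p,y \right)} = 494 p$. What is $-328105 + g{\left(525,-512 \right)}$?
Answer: $-371330$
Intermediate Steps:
$g{\left(p,y \right)} = - \frac{247 p}{3}$ ($g{\left(p,y \right)} = - \frac{494 p}{6} = - \frac{247 p}{3}$)
$-328105 + g{\left(525,-512 \right)} = -328105 - 43225 = -371330$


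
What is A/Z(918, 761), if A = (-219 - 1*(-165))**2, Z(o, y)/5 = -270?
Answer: -54/25 ≈ -2.1600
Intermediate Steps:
Z(o, y) = -1350 (Z(o, y) = 5*(-270) = -1350)
A = 2916 (A = (-219 + 165)**2 = (-54)**2 = 2916)
A/Z(918, 761) = 2916/(-1350) = 2916*(-1/1350) = -54/25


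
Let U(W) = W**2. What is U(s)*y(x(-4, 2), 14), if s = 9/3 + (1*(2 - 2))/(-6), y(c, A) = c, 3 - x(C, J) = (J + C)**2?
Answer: -9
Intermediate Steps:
x(C, J) = 3 - (C + J)**2 (x(C, J) = 3 - (J + C)**2 = 3 - (C + J)**2)
s = 3 (s = 9*(1/3) + (1*0)*(-1/6) = 3 + 0*(-1/6) = 3 + 0 = 3)
U(s)*y(x(-4, 2), 14) = 3**2*(3 - (-4 + 2)**2) = 9*(3 - 1*(-2)**2) = 9*(3 - 1*4) = 9*(3 - 4) = 9*(-1) = -9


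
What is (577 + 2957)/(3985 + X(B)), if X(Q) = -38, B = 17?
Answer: 3534/3947 ≈ 0.89536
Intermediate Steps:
(577 + 2957)/(3985 + X(B)) = (577 + 2957)/(3985 - 38) = 3534/3947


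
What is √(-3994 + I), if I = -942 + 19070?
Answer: √14134 ≈ 118.89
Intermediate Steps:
I = 18128
√(-3994 + I) = √(-3994 + 18128) = √14134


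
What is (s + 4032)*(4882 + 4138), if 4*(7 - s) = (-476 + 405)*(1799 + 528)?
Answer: 408996115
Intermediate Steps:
s = 165245/4 (s = 7 - (-476 + 405)*(1799 + 528)/4 = 7 - (-71)*2327/4 = 7 - ¼*(-165217) = 7 + 165217/4 = 165245/4 ≈ 41311.)
(s + 4032)*(4882 + 4138) = (165245/4 + 4032)*(4882 + 4138) = (181373/4)*9020 = 408996115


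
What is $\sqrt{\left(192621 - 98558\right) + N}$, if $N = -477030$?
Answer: $i \sqrt{382967} \approx 618.84 i$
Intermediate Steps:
$\sqrt{\left(192621 - 98558\right) + N} = \sqrt{\left(192621 - 98558\right) - 477030} = \sqrt{94063 - 477030} = \sqrt{-382967} = i \sqrt{382967}$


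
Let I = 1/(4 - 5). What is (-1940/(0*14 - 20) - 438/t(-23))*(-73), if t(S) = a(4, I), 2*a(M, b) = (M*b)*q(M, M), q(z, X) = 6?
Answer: -19491/2 ≈ -9745.5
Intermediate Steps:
I = -1 (I = 1/(-1) = -1)
a(M, b) = 3*M*b (a(M, b) = ((M*b)*6)/2 = (6*M*b)/2 = 3*M*b)
t(S) = -12 (t(S) = 3*4*(-1) = -12)
(-1940/(0*14 - 20) - 438/t(-23))*(-73) = (-1940/(0*14 - 20) - 438/(-12))*(-73) = (-1940/(0 - 20) - 438*(-1/12))*(-73) = (-1940/(-20) + 73/2)*(-73) = (-1940*(-1/20) + 73/2)*(-73) = (97 + 73/2)*(-73) = (267/2)*(-73) = -19491/2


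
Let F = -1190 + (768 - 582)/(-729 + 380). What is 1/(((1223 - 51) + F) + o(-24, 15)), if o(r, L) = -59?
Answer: -349/27059 ≈ -0.012898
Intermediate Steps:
F = -415496/349 (F = -1190 + 186/(-349) = -1190 + 186*(-1/349) = -1190 - 186/349 = -415496/349 ≈ -1190.5)
1/(((1223 - 51) + F) + o(-24, 15)) = 1/(((1223 - 51) - 415496/349) - 59) = 1/((1172 - 415496/349) - 59) = 1/(-6468/349 - 59) = 1/(-27059/349) = -349/27059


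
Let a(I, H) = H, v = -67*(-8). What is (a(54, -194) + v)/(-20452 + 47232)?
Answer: 171/13390 ≈ 0.012771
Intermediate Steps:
v = 536
(a(54, -194) + v)/(-20452 + 47232) = (-194 + 536)/(-20452 + 47232) = 342/26780 = 342*(1/26780) = 171/13390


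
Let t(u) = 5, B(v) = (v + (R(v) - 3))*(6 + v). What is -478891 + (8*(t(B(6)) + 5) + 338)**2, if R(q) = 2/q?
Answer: -304167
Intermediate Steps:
B(v) = (6 + v)*(-3 + v + 2/v) (B(v) = (v + (2/v - 3))*(6 + v) = (v + (-3 + 2/v))*(6 + v) = (-3 + v + 2/v)*(6 + v) = (6 + v)*(-3 + v + 2/v))
-478891 + (8*(t(B(6)) + 5) + 338)**2 = -478891 + (8*(5 + 5) + 338)**2 = -478891 + (8*10 + 338)**2 = -478891 + (80 + 338)**2 = -478891 + 418**2 = -478891 + 174724 = -304167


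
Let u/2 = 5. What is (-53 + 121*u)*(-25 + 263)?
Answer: 275366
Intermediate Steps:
u = 10 (u = 2*5 = 10)
(-53 + 121*u)*(-25 + 263) = (-53 + 121*10)*(-25 + 263) = (-53 + 1210)*238 = 1157*238 = 275366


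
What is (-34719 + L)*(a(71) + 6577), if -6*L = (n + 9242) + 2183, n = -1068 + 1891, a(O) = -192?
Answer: -704144185/3 ≈ -2.3471e+8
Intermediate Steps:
n = 823
L = -6124/3 (L = -((823 + 9242) + 2183)/6 = -(10065 + 2183)/6 = -1/6*12248 = -6124/3 ≈ -2041.3)
(-34719 + L)*(a(71) + 6577) = (-34719 - 6124/3)*(-192 + 6577) = -110281/3*6385 = -704144185/3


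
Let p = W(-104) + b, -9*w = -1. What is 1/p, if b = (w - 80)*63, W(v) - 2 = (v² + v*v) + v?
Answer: 1/16497 ≈ 6.0617e-5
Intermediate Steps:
w = ⅑ (w = -⅑*(-1) = ⅑ ≈ 0.11111)
W(v) = 2 + v + 2*v² (W(v) = 2 + ((v² + v*v) + v) = 2 + ((v² + v²) + v) = 2 + (2*v² + v) = 2 + (v + 2*v²) = 2 + v + 2*v²)
b = -5033 (b = (⅑ - 80)*63 = -719/9*63 = -5033)
p = 16497 (p = (2 - 104 + 2*(-104)²) - 5033 = (2 - 104 + 2*10816) - 5033 = (2 - 104 + 21632) - 5033 = 21530 - 5033 = 16497)
1/p = 1/16497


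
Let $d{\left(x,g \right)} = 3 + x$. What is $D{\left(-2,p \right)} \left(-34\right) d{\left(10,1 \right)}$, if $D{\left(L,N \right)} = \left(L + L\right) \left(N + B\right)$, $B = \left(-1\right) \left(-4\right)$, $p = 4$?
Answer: $14144$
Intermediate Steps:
$B = 4$
$D{\left(L,N \right)} = 2 L \left(4 + N\right)$ ($D{\left(L,N \right)} = \left(L + L\right) \left(N + 4\right) = 2 L \left(4 + N\right)$)
$D{\left(-2,p \right)} \left(-34\right) d{\left(10,1 \right)} = 2 \left(-2\right) \left(4 + 4\right) \left(-34\right) \left(3 + 10\right) = 2 \left(-2\right) 8 \left(-34\right) 13 = \left(-32\right) \left(-34\right) 13 = 1088 \cdot 13 = 14144$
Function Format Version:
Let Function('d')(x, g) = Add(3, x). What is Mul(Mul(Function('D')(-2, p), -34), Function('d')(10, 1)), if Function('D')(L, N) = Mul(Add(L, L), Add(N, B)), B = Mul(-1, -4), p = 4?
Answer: 14144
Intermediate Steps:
B = 4
Function('D')(L, N) = Mul(2, L, Add(4, N)) (Function('D')(L, N) = Mul(Add(L, L), Add(N, 4)) = Mul(Mul(2, L), Add(4, N)) = Mul(2, L, Add(4, N)))
Mul(Mul(Function('D')(-2, p), -34), Function('d')(10, 1)) = Mul(Mul(Mul(2, -2, Add(4, 4)), -34), Add(3, 10)) = Mul(Mul(Mul(2, -2, 8), -34), 13) = Mul(Mul(-32, -34), 13) = Mul(1088, 13) = 14144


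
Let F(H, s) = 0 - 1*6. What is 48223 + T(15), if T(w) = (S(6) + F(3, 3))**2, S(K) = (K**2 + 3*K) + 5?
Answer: 51032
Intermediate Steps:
F(H, s) = -6 (F(H, s) = 0 - 6 = -6)
S(K) = 5 + K**2 + 3*K
T(w) = 2809 (T(w) = ((5 + 6**2 + 3*6) - 6)**2 = ((5 + 36 + 18) - 6)**2 = (59 - 6)**2 = 53**2 = 2809)
48223 + T(15) = 48223 + 2809 = 51032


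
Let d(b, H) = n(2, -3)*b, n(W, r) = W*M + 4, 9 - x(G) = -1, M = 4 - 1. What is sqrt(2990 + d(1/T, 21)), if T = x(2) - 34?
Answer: 5*sqrt(4305)/6 ≈ 54.677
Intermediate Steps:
M = 3
x(G) = 10 (x(G) = 9 - 1*(-1) = 9 + 1 = 10)
T = -24 (T = 10 - 34 = -24)
n(W, r) = 4 + 3*W (n(W, r) = W*3 + 4 = 3*W + 4 = 4 + 3*W)
d(b, H) = 10*b (d(b, H) = (4 + 3*2)*b = (4 + 6)*b = 10*b)
sqrt(2990 + d(1/T, 21)) = sqrt(2990 + 10/(-24)) = sqrt(2990 + 10*(-1/24)) = sqrt(2990 - 5/12) = sqrt(35875/12) = 5*sqrt(4305)/6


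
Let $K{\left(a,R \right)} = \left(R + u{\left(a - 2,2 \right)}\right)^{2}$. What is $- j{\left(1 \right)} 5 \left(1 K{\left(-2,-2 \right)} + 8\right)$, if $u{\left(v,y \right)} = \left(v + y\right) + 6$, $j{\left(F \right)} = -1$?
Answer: $60$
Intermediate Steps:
$u{\left(v,y \right)} = 6 + v + y$
$K{\left(a,R \right)} = \left(6 + R + a\right)^{2}$ ($K{\left(a,R \right)} = \left(R + \left(6 + \left(a - 2\right) + 2\right)\right)^{2} = \left(R + \left(6 + \left(-2 + a\right) + 2\right)\right)^{2} = \left(R + \left(6 + a\right)\right)^{2} = \left(6 + R + a\right)^{2}$)
$- j{\left(1 \right)} 5 \left(1 K{\left(-2,-2 \right)} + 8\right) = \left(-1\right) \left(-1\right) 5 \left(1 \left(6 - 2 - 2\right)^{2} + 8\right) = 1 \cdot 5 \left(1 \cdot 2^{2} + 8\right) = 5 \left(1 \cdot 4 + 8\right) = 5 \left(4 + 8\right) = 5 \cdot 12 = 60$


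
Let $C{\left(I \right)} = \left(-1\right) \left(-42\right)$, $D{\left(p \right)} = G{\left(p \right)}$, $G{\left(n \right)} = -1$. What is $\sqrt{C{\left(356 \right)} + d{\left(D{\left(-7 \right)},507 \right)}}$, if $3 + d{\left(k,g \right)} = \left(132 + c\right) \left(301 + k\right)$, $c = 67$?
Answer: $\sqrt{59739} \approx 244.42$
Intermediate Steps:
$D{\left(p \right)} = -1$
$C{\left(I \right)} = 42$
$d{\left(k,g \right)} = 59896 + 199 k$ ($d{\left(k,g \right)} = -3 + \left(132 + 67\right) \left(301 + k\right) = -3 + 199 \left(301 + k\right) = -3 + \left(59899 + 199 k\right) = 59896 + 199 k$)
$\sqrt{C{\left(356 \right)} + d{\left(D{\left(-7 \right)},507 \right)}} = \sqrt{42 + \left(59896 + 199 \left(-1\right)\right)} = \sqrt{42 + \left(59896 - 199\right)} = \sqrt{42 + 59697} = \sqrt{59739}$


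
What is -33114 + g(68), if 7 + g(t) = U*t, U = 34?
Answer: -30809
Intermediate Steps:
g(t) = -7 + 34*t
-33114 + g(68) = -33114 + (-7 + 34*68) = -33114 + (-7 + 2312) = -33114 + 2305 = -30809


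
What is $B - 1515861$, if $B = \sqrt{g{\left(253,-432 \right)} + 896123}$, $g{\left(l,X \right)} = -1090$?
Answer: $-1515861 + 17 \sqrt{3097} \approx -1.5149 \cdot 10^{6}$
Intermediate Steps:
$B = 17 \sqrt{3097}$ ($B = \sqrt{-1090 + 896123} = \sqrt{895033} = 17 \sqrt{3097} \approx 946.06$)
$B - 1515861 = 17 \sqrt{3097} - 1515861 = -1515861 + 17 \sqrt{3097}$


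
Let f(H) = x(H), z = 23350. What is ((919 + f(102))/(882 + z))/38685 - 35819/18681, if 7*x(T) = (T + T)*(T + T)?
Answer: -2008888525923/1047717408920 ≈ -1.9174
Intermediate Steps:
x(T) = 4*T²/7 (x(T) = ((T + T)*(T + T))/7 = ((2*T)*(2*T))/7 = (4*T²)/7 = 4*T²/7)
f(H) = 4*H²/7
((919 + f(102))/(882 + z))/38685 - 35819/18681 = ((919 + (4/7)*102²)/(882 + 23350))/38685 - 35819/18681 = ((919 + (4/7)*10404)/24232)*(1/38685) - 35819*1/18681 = ((919 + 41616/7)*(1/24232))*(1/38685) - 35819/18681 = ((48049/7)*(1/24232))*(1/38685) - 35819/18681 = (48049/169624)*(1/38685) - 35819/18681 = 48049/6561904440 - 35819/18681 = -2008888525923/1047717408920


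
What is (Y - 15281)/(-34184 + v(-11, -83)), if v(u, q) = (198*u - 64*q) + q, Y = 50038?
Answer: -34757/31133 ≈ -1.1164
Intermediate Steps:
v(u, q) = -63*q + 198*u (v(u, q) = (-64*q + 198*u) + q = -63*q + 198*u)
(Y - 15281)/(-34184 + v(-11, -83)) = (50038 - 15281)/(-34184 + (-63*(-83) + 198*(-11))) = 34757/(-34184 + (5229 - 2178)) = 34757/(-34184 + 3051) = 34757/(-31133) = 34757*(-1/31133) = -34757/31133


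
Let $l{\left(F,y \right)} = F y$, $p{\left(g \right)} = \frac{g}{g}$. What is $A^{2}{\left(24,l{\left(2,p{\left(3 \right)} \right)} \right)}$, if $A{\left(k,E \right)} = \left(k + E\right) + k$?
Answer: $2500$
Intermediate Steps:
$p{\left(g \right)} = 1$
$A{\left(k,E \right)} = E + 2 k$ ($A{\left(k,E \right)} = \left(E + k\right) + k = E + 2 k$)
$A^{2}{\left(24,l{\left(2,p{\left(3 \right)} \right)} \right)} = \left(2 \cdot 1 + 2 \cdot 24\right)^{2} = \left(2 + 48\right)^{2} = 50^{2} = 2500$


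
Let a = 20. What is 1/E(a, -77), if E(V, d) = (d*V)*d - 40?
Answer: 1/118540 ≈ 8.4360e-6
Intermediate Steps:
E(V, d) = -40 + V*d**2 (E(V, d) = (V*d)*d - 40 = V*d**2 - 40 = -40 + V*d**2)
1/E(a, -77) = 1/(-40 + 20*(-77)**2) = 1/(-40 + 20*5929) = 1/(-40 + 118580) = 1/118540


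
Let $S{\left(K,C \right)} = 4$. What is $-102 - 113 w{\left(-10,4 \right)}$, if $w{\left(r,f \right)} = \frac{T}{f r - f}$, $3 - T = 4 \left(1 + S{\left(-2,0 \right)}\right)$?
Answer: $- \frac{6409}{44} \approx -145.66$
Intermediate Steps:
$T = -17$ ($T = 3 - 4 \left(1 + 4\right) = 3 - 4 \cdot 5 = 3 - 20 = -17$)
$w{\left(r,f \right)} = - \frac{17}{- f + f r}$ ($w{\left(r,f \right)} = - \frac{17}{f r - f} = - \frac{17}{- f + f r}$)
$-102 - 113 w{\left(-10,4 \right)} = -102 - 113 \left(- \frac{17}{4 \left(-1 - 10\right)}\right) = -102 - 113 \left(\left(-17\right) \frac{1}{4} \frac{1}{-11}\right) = -102 - 113 \left(\left(-17\right) \frac{1}{4} \left(- \frac{1}{11}\right)\right) = -102 - \frac{1921}{44} = - \frac{6409}{44}$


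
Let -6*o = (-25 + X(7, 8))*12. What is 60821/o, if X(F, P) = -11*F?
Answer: 60821/204 ≈ 298.14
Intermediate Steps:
o = 204 (o = -(-25 - 11*7)*12/6 = -(-25 - 77)*12/6 = -(-17)*12 = -⅙*(-1224) = 204)
60821/o = 60821/204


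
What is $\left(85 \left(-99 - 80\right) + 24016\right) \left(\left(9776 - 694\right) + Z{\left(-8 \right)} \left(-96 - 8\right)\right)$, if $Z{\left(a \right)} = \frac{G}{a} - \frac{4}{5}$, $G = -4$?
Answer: $\frac{401026366}{5} \approx 8.0205 \cdot 10^{7}$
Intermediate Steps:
$Z{\left(a \right)} = - \frac{4}{5} - \frac{4}{a}$ ($Z{\left(a \right)} = - \frac{4}{a} - \frac{4}{5} = - \frac{4}{5} - \frac{4}{a}$)
$\left(85 \left(-99 - 80\right) + 24016\right) \left(\left(9776 - 694\right) + Z{\left(-8 \right)} \left(-96 - 8\right)\right) = \left(85 \left(-99 - 80\right) + 24016\right) \left(\left(9776 - 694\right) + \left(- \frac{4}{5} - \frac{4}{-8}\right) \left(-96 - 8\right)\right) = \left(85 \left(-179\right) + 24016\right) \left(9082 + \left(- \frac{4}{5} - - \frac{1}{2}\right) \left(-104\right)\right) = \left(-15215 + 24016\right) \left(9082 + \left(- \frac{4}{5} + \frac{1}{2}\right) \left(-104\right)\right) = 8801 \left(9082 - - \frac{156}{5}\right) = 8801 \left(9082 + \frac{156}{5}\right) = 8801 \cdot \frac{45566}{5} = \frac{401026366}{5}$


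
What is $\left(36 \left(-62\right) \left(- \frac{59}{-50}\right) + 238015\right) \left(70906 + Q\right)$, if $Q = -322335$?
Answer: $- \frac{1479541744799}{25} \approx -5.9182 \cdot 10^{10}$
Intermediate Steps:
$\left(36 \left(-62\right) \left(- \frac{59}{-50}\right) + 238015\right) \left(70906 + Q\right) = \left(36 \left(-62\right) \left(- \frac{59}{-50}\right) + 238015\right) \left(70906 - 322335\right) = \left(- 2232 \left(\left(-59\right) \left(- \frac{1}{50}\right)\right) + 238015\right) \left(-251429\right) = \left(\left(-2232\right) \frac{59}{50} + 238015\right) \left(-251429\right) = \left(- \frac{65844}{25} + 238015\right) \left(-251429\right) = \frac{5884531}{25} \left(-251429\right) = - \frac{1479541744799}{25}$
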